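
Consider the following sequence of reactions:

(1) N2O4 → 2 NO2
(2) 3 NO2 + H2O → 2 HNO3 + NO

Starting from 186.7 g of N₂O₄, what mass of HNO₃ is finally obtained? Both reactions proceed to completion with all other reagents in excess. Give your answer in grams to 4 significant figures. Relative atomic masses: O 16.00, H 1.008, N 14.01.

M(N2O4) = 2(14.01) + 4(16.00) = 92.02 g/mol.
M(HNO3) = 1.008 + 14.01 + 3(16.00) = 63.018 g/mol.
n(N2O4) = 186.70 / 92.02 = 2.0289 mol.
Step 1 gives a 1:2 ratio of N2O4 to NO2, so n(NO2) = 4.0578 mol.
In step 2 the NO2:HNO3 ratio is 3:2, so n(HNO3) = 2.7052 mol.
Mass of HNO3 = 2.7052 × 63.018 = 170.48 g.

170.5 g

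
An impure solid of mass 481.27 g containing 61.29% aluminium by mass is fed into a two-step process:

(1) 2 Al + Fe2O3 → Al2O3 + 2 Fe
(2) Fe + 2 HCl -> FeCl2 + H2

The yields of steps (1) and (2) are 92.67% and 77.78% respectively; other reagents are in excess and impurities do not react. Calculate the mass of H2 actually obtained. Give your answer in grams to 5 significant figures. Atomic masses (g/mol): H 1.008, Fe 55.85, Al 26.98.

Pure Al = 481.27 × 0.6129 = 294.970 g.
M(Al) = 26.98 g/mol.
M(H2) = 2(1.008) = 2.016 g/mol.
n(Al) = 294.970 / 26.98 = 10.9329 mol.
Step 1 (Al:Fe = 2:2): theoretical n(Fe) = 10.9329 mol; at 92.67% yield, n(Fe) = 10.1315 mol.
Step 2 (Fe:H2 = 1:1): theoretical n(H2) = 10.1315 mol, so theoretical mass = 10.1315 × 2.016 = 20.4252 g.
At 77.78% yield, actual mass of H2 = 20.4252 × 0.7778 = 15.8867 g.

15.887 g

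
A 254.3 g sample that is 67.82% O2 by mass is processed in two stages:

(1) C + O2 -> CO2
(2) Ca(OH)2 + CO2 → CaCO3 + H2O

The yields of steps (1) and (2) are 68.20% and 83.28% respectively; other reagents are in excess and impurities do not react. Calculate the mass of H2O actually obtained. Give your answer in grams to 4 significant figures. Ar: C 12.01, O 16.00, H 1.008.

55.15 g

Pure O2 = 254.3 × 0.6782 = 172.47 g.
M(O2) = 2(16.00) = 32.00 g/mol.
M(H2O) = 2(1.008) + 16.00 = 18.016 g/mol.
n(O2) = 172.47 / 32.00 = 5.3896 mol.
Step 1 (O2:CO2 = 1:1): theoretical n(CO2) = 5.3896 mol; at 68.20% yield, n(CO2) = 3.6757 mol.
Step 2 (CO2:H2O = 1:1): theoretical n(H2O) = 3.6757 mol, so theoretical mass = 3.6757 × 18.016 = 66.221 g.
At 83.28% yield, actual mass of H2O = 66.221 × 0.8328 = 55.149 g.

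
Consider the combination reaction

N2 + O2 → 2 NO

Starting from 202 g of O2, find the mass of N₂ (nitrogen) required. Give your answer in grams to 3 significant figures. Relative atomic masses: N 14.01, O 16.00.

M(O2) = 2(16.00) = 32.00 g/mol.
M(N2) = 2(14.01) = 28.02 g/mol.
n(O2) = 202.0 g / 32.00 g/mol = 6.312 mol.
From the equation the O2:N2 mole ratio is 1:1, so n(N2) = 6.312 × 1/1 = 6.312 mol.
Mass of N2 = 6.312 mol × 28.02 g/mol = 176.9 g.

177 g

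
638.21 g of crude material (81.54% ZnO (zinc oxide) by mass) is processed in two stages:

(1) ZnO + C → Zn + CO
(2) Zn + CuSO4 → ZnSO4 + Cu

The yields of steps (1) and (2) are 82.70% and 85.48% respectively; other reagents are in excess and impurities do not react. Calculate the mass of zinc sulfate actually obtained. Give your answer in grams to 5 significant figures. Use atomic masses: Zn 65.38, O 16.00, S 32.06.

Pure ZnO = 638.21 × 0.8154 = 520.396 g.
M(ZnO) = 65.38 + 16.00 = 81.38 g/mol.
M(ZnSO4) = 65.38 + 32.06 + 4(16.00) = 161.44 g/mol.
n(ZnO) = 520.396 / 81.38 = 6.39465 mol.
Step 1 (ZnO:Zn = 1:1): theoretical n(Zn) = 6.39465 mol; at 82.70% yield, n(Zn) = 5.28837 mol.
Step 2 (Zn:ZnSO4 = 1:1): theoretical n(ZnSO4) = 5.28837 mol, so theoretical mass = 5.28837 × 161.44 = 853.755 g.
At 85.48% yield, actual mass of ZnSO4 = 853.755 × 0.8548 = 729.790 g.

729.79 g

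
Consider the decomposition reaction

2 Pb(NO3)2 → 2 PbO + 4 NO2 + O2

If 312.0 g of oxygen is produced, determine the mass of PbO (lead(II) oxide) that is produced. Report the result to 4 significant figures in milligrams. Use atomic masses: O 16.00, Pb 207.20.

4352000 mg

M(O2) = 2(16.00) = 32.00 g/mol.
M(PbO) = 207.20 + 16.00 = 223.20 g/mol.
n(O2) = 312.00 g / 32.00 g/mol = 9.7500 mol.
From the equation the O2:PbO mole ratio is 1:2, so n(PbO) = 9.7500 × 2/1 = 19.500 mol.
Mass of PbO = 19.500 mol × 223.20 g/mol = 4352.4 g.
Converting to mg: 4352.4 g = 4352000 mg.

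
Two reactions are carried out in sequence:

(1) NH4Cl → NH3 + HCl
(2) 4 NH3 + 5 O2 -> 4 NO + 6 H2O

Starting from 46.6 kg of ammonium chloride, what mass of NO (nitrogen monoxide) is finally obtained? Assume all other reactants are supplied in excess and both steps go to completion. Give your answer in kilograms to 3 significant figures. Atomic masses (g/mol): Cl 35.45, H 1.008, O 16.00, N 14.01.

M(NH4Cl) = 14.01 + 4(1.008) + 35.45 = 53.492 g/mol.
M(NO) = 14.01 + 16.00 = 30.01 g/mol.
46.6 kg = 46600 g.
n(NH4Cl) = 46600 / 53.492 = 871.2 mol.
Step 1 gives a 1:1 ratio of NH4Cl to NH3, so n(NH3) = 871.2 mol.
In step 2 the NH3:NO ratio is 4:4, so n(NO) = 871.2 mol.
Mass of NO = 871.2 × 30.01 = 26140 g = 26.1 kg.

26.1 kg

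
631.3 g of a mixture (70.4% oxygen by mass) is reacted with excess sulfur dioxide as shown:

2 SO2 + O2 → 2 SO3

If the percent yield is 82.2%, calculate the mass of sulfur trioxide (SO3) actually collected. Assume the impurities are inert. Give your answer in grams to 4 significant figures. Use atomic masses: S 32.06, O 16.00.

Pure O2 available = 631.3 g × 0.704 = 444.44 g.
M(O2) = 2(16.00) = 32.00 g/mol.
M(SO3) = 32.06 + 3(16.00) = 80.06 g/mol.
n(O2) = 444.44 g / 32.00 g/mol = 13.889 mol.
From the equation the O2:SO3 mole ratio is 1:2, so n(SO3) = 13.889 × 2/1 = 27.777 mol.
Mass of SO3 = 27.777 mol × 80.06 g/mol = 2223.8 g.
Actual mass collected = 2223.8 g × 0.822 = 1828.0 g.

1828 g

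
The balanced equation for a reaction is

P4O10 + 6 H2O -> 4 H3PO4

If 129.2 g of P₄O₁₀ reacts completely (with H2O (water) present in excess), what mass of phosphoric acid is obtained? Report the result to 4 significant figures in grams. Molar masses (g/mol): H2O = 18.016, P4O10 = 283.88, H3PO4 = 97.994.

n(P4O10) = 129.20 g / 283.88 g/mol = 0.45512 mol.
From the equation the P4O10:H3PO4 mole ratio is 1:4, so n(H3PO4) = 0.45512 × 4/1 = 1.8205 mol.
Mass of H3PO4 = 1.8205 mol × 97.994 g/mol = 178.40 g.

178.4 g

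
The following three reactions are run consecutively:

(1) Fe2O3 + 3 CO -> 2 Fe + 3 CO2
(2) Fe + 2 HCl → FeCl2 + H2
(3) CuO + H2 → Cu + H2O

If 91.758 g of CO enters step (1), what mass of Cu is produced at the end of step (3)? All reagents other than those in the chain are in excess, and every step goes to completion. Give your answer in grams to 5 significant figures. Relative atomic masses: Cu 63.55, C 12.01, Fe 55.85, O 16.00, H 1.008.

138.79 g

M(CO) = 12.01 + 16.00 = 28.01 g/mol.
M(Cu) = 63.55 g/mol.
n(CO) = 91.758 / 28.01 = 3.27590 mol.
Reaction (1): CO→Fe ratio 3:2 ⇒ n(Fe) = 2.18393 mol.
Reaction (2): Fe→H2 ratio 1:1 ⇒ n(H2) = 2.18393 mol.
Reaction (3): H2→Cu ratio 1:1 ⇒ n(Cu) = 2.18393 mol.
Mass of Cu = 2.18393 × 63.55 = 138.789 g.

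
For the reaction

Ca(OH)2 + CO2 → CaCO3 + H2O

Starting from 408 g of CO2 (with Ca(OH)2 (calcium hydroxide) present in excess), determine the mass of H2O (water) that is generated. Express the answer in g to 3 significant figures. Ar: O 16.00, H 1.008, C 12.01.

M(CO2) = 12.01 + 2(16.00) = 44.01 g/mol.
M(H2O) = 2(1.008) + 16.00 = 18.016 g/mol.
n(CO2) = 408.0 g / 44.01 g/mol = 9.271 mol.
From the equation the CO2:H2O mole ratio is 1:1, so n(H2O) = 9.271 × 1/1 = 9.271 mol.
Mass of H2O = 9.271 mol × 18.016 g/mol = 167.0 g.

167 g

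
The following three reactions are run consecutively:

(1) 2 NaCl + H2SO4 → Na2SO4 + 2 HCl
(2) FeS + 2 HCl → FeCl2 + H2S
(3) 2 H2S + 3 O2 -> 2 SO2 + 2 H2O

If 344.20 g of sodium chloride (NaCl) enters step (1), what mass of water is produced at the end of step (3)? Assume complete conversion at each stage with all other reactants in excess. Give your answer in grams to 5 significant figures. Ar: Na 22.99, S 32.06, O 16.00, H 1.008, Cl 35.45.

53.055 g

M(NaCl) = 22.99 + 35.45 = 58.44 g/mol.
M(H2O) = 2(1.008) + 16.00 = 18.016 g/mol.
n(NaCl) = 344.20 / 58.44 = 5.88980 mol.
Reaction (1): NaCl→HCl ratio 2:2 ⇒ n(HCl) = 5.88980 mol.
Reaction (2): HCl→H2S ratio 2:1 ⇒ n(H2S) = 2.94490 mol.
Reaction (3): H2S→H2O ratio 2:2 ⇒ n(H2O) = 2.94490 mol.
Mass of H2O = 2.94490 × 18.016 = 53.0553 g.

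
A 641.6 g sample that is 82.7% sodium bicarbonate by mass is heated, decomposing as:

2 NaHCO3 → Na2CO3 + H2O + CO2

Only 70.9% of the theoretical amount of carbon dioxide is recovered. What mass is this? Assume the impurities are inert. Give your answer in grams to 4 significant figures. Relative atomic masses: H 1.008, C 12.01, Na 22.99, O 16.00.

98.54 g

Pure NaHCO3 available = 641.6 g × 0.827 = 530.60 g.
M(NaHCO3) = 22.99 + 1.008 + 12.01 + 3(16.00) = 84.008 g/mol.
M(CO2) = 12.01 + 2(16.00) = 44.01 g/mol.
n(NaHCO3) = 530.60 g / 84.008 g/mol = 6.3161 mol.
From the equation the NaHCO3:CO2 mole ratio is 2:1, so n(CO2) = 6.3161 × 1/2 = 3.1581 mol.
Mass of CO2 = 3.1581 mol × 44.01 g/mol = 138.99 g.
Actual mass collected = 138.99 g × 0.709 = 98.541 g.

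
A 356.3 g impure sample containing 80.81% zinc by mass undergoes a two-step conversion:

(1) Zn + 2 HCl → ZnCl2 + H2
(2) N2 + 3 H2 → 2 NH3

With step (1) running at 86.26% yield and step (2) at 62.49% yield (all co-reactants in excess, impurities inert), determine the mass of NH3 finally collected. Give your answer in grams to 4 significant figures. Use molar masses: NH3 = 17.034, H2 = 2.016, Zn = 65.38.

26.96 g

Pure Zn = 356.3 × 0.8081 = 287.93 g.
n(Zn) = 287.93 / 65.38 = 4.4039 mol.
Step 1 (Zn:H2 = 1:1): theoretical n(H2) = 4.4039 mol; at 86.26% yield, n(H2) = 3.7988 mol.
Step 2 (H2:NH3 = 3:2): theoretical n(NH3) = 2.5325 mol, so theoretical mass = 2.5325 × 17.034 = 43.139 g.
At 62.49% yield, actual mass of NH3 = 43.139 × 0.6249 = 26.958 g.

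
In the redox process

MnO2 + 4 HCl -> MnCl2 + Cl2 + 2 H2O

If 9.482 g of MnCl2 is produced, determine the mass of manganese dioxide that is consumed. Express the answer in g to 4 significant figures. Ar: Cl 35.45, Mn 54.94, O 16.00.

M(MnCl2) = 54.94 + 2(35.45) = 125.84 g/mol.
M(MnO2) = 54.94 + 2(16.00) = 86.94 g/mol.
n(MnCl2) = 9.4820 g / 125.84 g/mol = 0.075350 mol.
From the equation the MnCl2:MnO2 mole ratio is 1:1, so n(MnO2) = 0.075350 × 1/1 = 0.075350 mol.
Mass of MnO2 = 0.075350 mol × 86.94 g/mol = 6.5509 g.

6.551 g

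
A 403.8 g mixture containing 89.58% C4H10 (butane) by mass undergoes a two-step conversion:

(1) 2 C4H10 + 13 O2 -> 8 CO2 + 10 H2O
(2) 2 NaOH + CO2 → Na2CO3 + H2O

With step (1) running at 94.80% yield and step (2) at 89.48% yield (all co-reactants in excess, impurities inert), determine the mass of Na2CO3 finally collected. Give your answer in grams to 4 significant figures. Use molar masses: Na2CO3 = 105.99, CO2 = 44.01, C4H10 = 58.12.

Pure C4H10 = 403.8 × 0.8958 = 361.72 g.
n(C4H10) = 361.72 / 58.12 = 6.2237 mol.
Step 1 (C4H10:CO2 = 2:8): theoretical n(CO2) = 24.895 mol; at 94.80% yield, n(CO2) = 23.600 mol.
Step 2 (CO2:Na2CO3 = 1:1): theoretical n(Na2CO3) = 23.600 mol, so theoretical mass = 23.600 × 105.99 = 2501.4 g.
At 89.48% yield, actual mass of Na2CO3 = 2501.4 × 0.8948 = 2238.3 g.

2238 g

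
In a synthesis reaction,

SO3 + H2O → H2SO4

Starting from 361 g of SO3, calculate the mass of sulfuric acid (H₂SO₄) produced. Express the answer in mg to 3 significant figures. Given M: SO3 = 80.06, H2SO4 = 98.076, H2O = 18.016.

n(SO3) = 361.0 g / 80.06 g/mol = 4.509 mol.
From the equation the SO3:H2SO4 mole ratio is 1:1, so n(H2SO4) = 4.509 × 1/1 = 4.509 mol.
Mass of H2SO4 = 4.509 mol × 98.076 g/mol = 442.2 g.
Converting to mg: 442.2 g = 442000 mg.

442000 mg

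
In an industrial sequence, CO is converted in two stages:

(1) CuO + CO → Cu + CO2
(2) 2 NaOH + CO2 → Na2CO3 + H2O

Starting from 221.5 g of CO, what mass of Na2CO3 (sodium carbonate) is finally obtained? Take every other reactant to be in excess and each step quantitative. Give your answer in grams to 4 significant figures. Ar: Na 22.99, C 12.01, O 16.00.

M(CO) = 12.01 + 16.00 = 28.01 g/mol.
M(Na2CO3) = 2(22.99) + 12.01 + 3(16.00) = 105.99 g/mol.
n(CO) = 221.50 / 28.01 = 7.9079 mol.
Step 1 gives a 1:1 ratio of CO to CO2, so n(CO2) = 7.9079 mol.
In step 2 the CO2:Na2CO3 ratio is 1:1, so n(Na2CO3) = 7.9079 mol.
Mass of Na2CO3 = 7.9079 × 105.99 = 838.16 g.

838.2 g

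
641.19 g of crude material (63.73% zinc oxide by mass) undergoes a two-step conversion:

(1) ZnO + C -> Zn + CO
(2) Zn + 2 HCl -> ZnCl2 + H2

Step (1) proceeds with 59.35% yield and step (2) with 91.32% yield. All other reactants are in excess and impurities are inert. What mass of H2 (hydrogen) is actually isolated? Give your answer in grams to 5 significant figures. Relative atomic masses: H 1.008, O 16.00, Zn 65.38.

Pure ZnO = 641.19 × 0.6373 = 408.630 g.
M(ZnO) = 65.38 + 16.00 = 81.38 g/mol.
M(H2) = 2(1.008) = 2.016 g/mol.
n(ZnO) = 408.630 / 81.38 = 5.02126 mol.
Step 1 (ZnO:Zn = 1:1): theoretical n(Zn) = 5.02126 mol; at 59.35% yield, n(Zn) = 2.98012 mol.
Step 2 (Zn:H2 = 1:1): theoretical n(H2) = 2.98012 mol, so theoretical mass = 2.98012 × 2.016 = 6.00792 g.
At 91.32% yield, actual mass of H2 = 6.00792 × 0.9132 = 5.48643 g.

5.4864 g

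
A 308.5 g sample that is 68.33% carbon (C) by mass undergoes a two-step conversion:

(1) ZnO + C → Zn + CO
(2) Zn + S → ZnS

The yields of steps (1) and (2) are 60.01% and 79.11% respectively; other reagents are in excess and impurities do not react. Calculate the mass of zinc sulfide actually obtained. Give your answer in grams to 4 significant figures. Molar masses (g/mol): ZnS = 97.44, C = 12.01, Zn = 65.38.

811.9 g

Pure C = 308.5 × 0.6833 = 210.80 g.
n(C) = 210.80 / 12.01 = 17.552 mol.
Step 1 (C:Zn = 1:1): theoretical n(Zn) = 17.552 mol; at 60.01% yield, n(Zn) = 10.533 mol.
Step 2 (Zn:ZnS = 1:1): theoretical n(ZnS) = 10.533 mol, so theoretical mass = 10.533 × 97.44 = 1026.3 g.
At 79.11% yield, actual mass of ZnS = 1026.3 × 0.7911 = 811.92 g.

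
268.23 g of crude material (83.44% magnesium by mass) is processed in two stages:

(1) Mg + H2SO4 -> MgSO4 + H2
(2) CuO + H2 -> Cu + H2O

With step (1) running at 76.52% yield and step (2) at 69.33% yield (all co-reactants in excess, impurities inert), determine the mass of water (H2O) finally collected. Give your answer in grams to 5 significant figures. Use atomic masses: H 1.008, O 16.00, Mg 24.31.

Pure Mg = 268.23 × 0.8344 = 223.811 g.
M(Mg) = 24.31 g/mol.
M(H2O) = 2(1.008) + 16.00 = 18.016 g/mol.
n(Mg) = 223.811 / 24.31 = 9.20655 mol.
Step 1 (Mg:H2 = 1:1): theoretical n(H2) = 9.20655 mol; at 76.52% yield, n(H2) = 7.04485 mol.
Step 2 (H2:H2O = 1:1): theoretical n(H2O) = 7.04485 mol, so theoretical mass = 7.04485 × 18.016 = 126.920 g.
At 69.33% yield, actual mass of H2O = 126.920 × 0.6933 = 87.9936 g.

87.994 g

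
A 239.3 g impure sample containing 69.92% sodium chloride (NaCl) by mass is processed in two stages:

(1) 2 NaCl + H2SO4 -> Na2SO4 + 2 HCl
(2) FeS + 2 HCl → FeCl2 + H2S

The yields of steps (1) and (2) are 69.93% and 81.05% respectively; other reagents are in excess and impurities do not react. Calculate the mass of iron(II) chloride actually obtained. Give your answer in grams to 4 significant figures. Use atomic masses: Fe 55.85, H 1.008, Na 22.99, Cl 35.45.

102.8 g

Pure NaCl = 239.3 × 0.6992 = 167.32 g.
M(NaCl) = 22.99 + 35.45 = 58.44 g/mol.
M(FeCl2) = 55.85 + 2(35.45) = 126.75 g/mol.
n(NaCl) = 167.32 / 58.44 = 2.8631 mol.
Step 1 (NaCl:HCl = 2:2): theoretical n(HCl) = 2.8631 mol; at 69.93% yield, n(HCl) = 2.0022 mol.
Step 2 (HCl:FeCl2 = 2:1): theoretical n(FeCl2) = 1.0011 mol, so theoretical mass = 1.0011 × 126.75 = 126.89 g.
At 81.05% yield, actual mass of FeCl2 = 126.89 × 0.8105 = 102.84 g.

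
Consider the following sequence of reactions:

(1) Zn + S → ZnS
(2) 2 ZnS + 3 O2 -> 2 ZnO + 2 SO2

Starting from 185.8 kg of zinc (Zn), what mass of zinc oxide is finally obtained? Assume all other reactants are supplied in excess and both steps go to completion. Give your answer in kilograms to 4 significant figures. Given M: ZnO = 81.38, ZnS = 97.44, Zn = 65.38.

185.8 kg = 185800 g.
n(Zn) = 185800 / 65.38 = 2841.8 mol.
Step 1 gives a 1:1 ratio of Zn to ZnS, so n(ZnS) = 2841.8 mol.
In step 2 the ZnS:ZnO ratio is 2:2, so n(ZnO) = 2841.8 mol.
Mass of ZnO = 2841.8 × 81.38 = 231270 g = 231.3 kg.

231.3 kg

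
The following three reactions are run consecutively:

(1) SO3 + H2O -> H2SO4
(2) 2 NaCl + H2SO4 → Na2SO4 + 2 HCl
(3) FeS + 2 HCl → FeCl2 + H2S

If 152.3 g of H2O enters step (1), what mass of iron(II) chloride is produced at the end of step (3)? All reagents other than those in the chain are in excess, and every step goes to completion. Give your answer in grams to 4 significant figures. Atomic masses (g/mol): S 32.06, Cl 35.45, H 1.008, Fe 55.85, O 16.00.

1071 g

M(H2O) = 2(1.008) + 16.00 = 18.016 g/mol.
M(FeCl2) = 55.85 + 2(35.45) = 126.75 g/mol.
n(H2O) = 152.3 / 18.016 = 8.4536 mol.
Reaction (1): H2O→H2SO4 ratio 1:1 ⇒ n(H2SO4) = 8.4536 mol.
Reaction (2): H2SO4→HCl ratio 1:2 ⇒ n(HCl) = 16.907 mol.
Reaction (3): HCl→FeCl2 ratio 2:1 ⇒ n(FeCl2) = 8.4536 mol.
Mass of FeCl2 = 8.4536 × 126.75 = 1071.5 g.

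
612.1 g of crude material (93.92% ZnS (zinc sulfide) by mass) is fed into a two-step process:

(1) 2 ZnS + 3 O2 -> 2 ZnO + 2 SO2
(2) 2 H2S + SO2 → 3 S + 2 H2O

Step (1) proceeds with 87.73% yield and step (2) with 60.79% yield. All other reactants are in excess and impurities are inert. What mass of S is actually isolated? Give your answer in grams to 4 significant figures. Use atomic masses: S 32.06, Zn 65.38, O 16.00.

302.6 g

Pure ZnS = 612.1 × 0.9392 = 574.88 g.
M(ZnS) = 65.38 + 32.06 = 97.44 g/mol.
M(S) = 32.06 g/mol.
n(ZnS) = 574.88 / 97.44 = 5.8999 mol.
Step 1 (ZnS:SO2 = 2:2): theoretical n(SO2) = 5.8999 mol; at 87.73% yield, n(SO2) = 5.1760 mol.
Step 2 (SO2:S = 1:3): theoretical n(S) = 15.528 mol, so theoretical mass = 15.528 × 32.06 = 497.82 g.
At 60.79% yield, actual mass of S = 497.82 × 0.6079 = 302.63 g.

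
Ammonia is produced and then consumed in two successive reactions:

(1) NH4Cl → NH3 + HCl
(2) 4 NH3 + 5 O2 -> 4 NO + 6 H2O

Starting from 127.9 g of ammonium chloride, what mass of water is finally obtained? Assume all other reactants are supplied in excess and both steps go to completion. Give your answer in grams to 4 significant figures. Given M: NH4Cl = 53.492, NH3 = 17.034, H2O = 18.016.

n(NH4Cl) = 127.90 / 53.492 = 2.3910 mol.
Step 1 gives a 1:1 ratio of NH4Cl to NH3, so n(NH3) = 2.3910 mol.
In step 2 the NH3:H2O ratio is 4:6, so n(H2O) = 3.5865 mol.
Mass of H2O = 3.5865 × 18.016 = 64.615 g.

64.61 g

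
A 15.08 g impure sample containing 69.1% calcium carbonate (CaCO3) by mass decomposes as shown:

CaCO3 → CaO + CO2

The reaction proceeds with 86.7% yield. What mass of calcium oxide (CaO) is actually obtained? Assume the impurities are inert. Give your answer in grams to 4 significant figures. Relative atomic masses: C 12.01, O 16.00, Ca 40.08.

5.062 g

Pure CaCO3 available = 15.08 g × 0.691 = 10.420 g.
M(CaCO3) = 40.08 + 12.01 + 3(16.00) = 100.09 g/mol.
M(CaO) = 40.08 + 16.00 = 56.08 g/mol.
n(CaCO3) = 10.420 g / 100.09 g/mol = 0.10411 mol.
From the equation the CaCO3:CaO mole ratio is 1:1, so n(CaO) = 0.10411 × 1/1 = 0.10411 mol.
Mass of CaO = 0.10411 mol × 56.08 g/mol = 5.8384 g.
Actual mass collected = 5.8384 g × 0.867 = 5.0619 g.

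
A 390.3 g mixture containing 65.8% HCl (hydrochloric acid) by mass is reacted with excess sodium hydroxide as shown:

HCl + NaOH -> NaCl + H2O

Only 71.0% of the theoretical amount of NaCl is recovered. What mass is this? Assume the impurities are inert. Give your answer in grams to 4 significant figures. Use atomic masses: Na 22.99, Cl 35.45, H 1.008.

Pure HCl available = 390.3 g × 0.658 = 256.82 g.
M(HCl) = 1.008 + 35.45 = 36.458 g/mol.
M(NaCl) = 22.99 + 35.45 = 58.44 g/mol.
n(HCl) = 256.82 g / 36.458 g/mol = 7.0442 mol.
From the equation the HCl:NaCl mole ratio is 1:1, so n(NaCl) = 7.0442 × 1/1 = 7.0442 mol.
Mass of NaCl = 7.0442 mol × 58.44 g/mol = 411.66 g.
Actual mass collected = 411.66 g × 0.710 = 292.28 g.

292.3 g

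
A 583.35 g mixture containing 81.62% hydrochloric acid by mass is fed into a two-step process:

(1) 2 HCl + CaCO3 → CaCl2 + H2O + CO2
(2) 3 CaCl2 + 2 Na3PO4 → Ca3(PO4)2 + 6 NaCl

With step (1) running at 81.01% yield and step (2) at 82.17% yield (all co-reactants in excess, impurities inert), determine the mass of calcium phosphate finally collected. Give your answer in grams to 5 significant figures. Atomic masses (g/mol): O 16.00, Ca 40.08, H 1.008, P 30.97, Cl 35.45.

449.41 g

Pure HCl = 583.35 × 0.8162 = 476.130 g.
M(HCl) = 1.008 + 35.45 = 36.458 g/mol.
M(Ca3(PO4)2) = 3(40.08) + 2(30.97) + 8(16.00) = 310.18 g/mol.
n(HCl) = 476.130 / 36.458 = 13.0597 mol.
Step 1 (HCl:CaCl2 = 2:1): theoretical n(CaCl2) = 6.52985 mol; at 81.01% yield, n(CaCl2) = 5.28983 mol.
Step 2 (CaCl2:Ca3(PO4)2 = 3:1): theoretical n(Ca3(PO4)2) = 1.76328 mol, so theoretical mass = 1.76328 × 310.18 = 546.933 g.
At 82.17% yield, actual mass of Ca3(PO4)2 = 546.933 × 0.8217 = 449.415 g.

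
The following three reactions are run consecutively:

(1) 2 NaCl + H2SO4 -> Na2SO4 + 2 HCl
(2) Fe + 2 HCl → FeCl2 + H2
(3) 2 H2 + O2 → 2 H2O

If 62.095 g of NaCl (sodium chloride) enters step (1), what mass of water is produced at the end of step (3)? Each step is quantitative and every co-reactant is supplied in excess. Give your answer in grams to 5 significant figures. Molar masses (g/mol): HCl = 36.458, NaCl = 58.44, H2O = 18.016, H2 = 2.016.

9.5714 g

n(NaCl) = 62.095 / 58.44 = 1.06254 mol.
Reaction (1): NaCl→HCl ratio 2:2 ⇒ n(HCl) = 1.06254 mol.
Reaction (2): HCl→H2 ratio 2:1 ⇒ n(H2) = 0.531271 mol.
Reaction (3): H2→H2O ratio 2:2 ⇒ n(H2O) = 0.531271 mol.
Mass of H2O = 0.531271 × 18.016 = 9.57139 g.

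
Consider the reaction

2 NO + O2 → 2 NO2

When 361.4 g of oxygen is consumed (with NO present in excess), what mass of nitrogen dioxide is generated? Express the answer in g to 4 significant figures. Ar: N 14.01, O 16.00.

1039 g

M(O2) = 2(16.00) = 32.00 g/mol.
M(NO2) = 14.01 + 2(16.00) = 46.01 g/mol.
n(O2) = 361.40 g / 32.00 g/mol = 11.294 mol.
From the equation the O2:NO2 mole ratio is 1:2, so n(NO2) = 11.294 × 2/1 = 22.587 mol.
Mass of NO2 = 22.587 mol × 46.01 g/mol = 1039.3 g.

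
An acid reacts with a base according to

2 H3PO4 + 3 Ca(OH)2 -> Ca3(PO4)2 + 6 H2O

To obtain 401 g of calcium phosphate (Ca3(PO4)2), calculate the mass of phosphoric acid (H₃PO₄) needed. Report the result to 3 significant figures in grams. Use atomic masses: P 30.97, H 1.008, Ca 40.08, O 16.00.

253 g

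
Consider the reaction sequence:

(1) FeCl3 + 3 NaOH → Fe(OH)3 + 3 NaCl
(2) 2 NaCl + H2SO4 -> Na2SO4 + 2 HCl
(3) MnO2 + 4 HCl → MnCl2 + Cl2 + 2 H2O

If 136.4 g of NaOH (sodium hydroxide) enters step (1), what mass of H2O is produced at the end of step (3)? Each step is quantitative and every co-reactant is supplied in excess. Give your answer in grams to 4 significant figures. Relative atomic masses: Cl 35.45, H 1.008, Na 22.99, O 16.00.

M(NaOH) = 22.99 + 16.00 + 1.008 = 39.998 g/mol.
M(H2O) = 2(1.008) + 16.00 = 18.016 g/mol.
n(NaOH) = 136.4 / 39.998 = 3.4102 mol.
Reaction (1): NaOH→NaCl ratio 3:3 ⇒ n(NaCl) = 3.4102 mol.
Reaction (2): NaCl→HCl ratio 2:2 ⇒ n(HCl) = 3.4102 mol.
Reaction (3): HCl→H2O ratio 4:2 ⇒ n(H2O) = 1.7051 mol.
Mass of H2O = 1.7051 × 18.016 = 30.719 g.

30.72 g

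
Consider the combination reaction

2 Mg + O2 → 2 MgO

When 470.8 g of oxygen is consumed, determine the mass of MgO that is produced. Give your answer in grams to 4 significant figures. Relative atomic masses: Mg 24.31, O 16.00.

M(O2) = 2(16.00) = 32.00 g/mol.
M(MgO) = 24.31 + 16.00 = 40.31 g/mol.
n(O2) = 470.80 g / 32.00 g/mol = 14.713 mol.
From the equation the O2:MgO mole ratio is 1:2, so n(MgO) = 14.713 × 2/1 = 29.425 mol.
Mass of MgO = 29.425 mol × 40.31 g/mol = 1186.1 g.

1186 g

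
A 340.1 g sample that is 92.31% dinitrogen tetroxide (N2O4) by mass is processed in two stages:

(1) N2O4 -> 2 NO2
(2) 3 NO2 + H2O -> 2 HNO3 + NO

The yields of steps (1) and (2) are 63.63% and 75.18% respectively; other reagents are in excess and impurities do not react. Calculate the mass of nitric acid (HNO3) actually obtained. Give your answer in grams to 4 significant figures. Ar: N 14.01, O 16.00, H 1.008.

Pure N2O4 = 340.1 × 0.9231 = 313.95 g.
M(N2O4) = 2(14.01) + 4(16.00) = 92.02 g/mol.
M(HNO3) = 1.008 + 14.01 + 3(16.00) = 63.018 g/mol.
n(N2O4) = 313.95 / 92.02 = 3.4117 mol.
Step 1 (N2O4:NO2 = 1:2): theoretical n(NO2) = 6.8234 mol; at 63.63% yield, n(NO2) = 4.3418 mol.
Step 2 (NO2:HNO3 = 3:2): theoretical n(HNO3) = 2.8945 mol, so theoretical mass = 2.8945 × 63.018 = 182.41 g.
At 75.18% yield, actual mass of HNO3 = 182.41 × 0.7518 = 137.13 g.

137.1 g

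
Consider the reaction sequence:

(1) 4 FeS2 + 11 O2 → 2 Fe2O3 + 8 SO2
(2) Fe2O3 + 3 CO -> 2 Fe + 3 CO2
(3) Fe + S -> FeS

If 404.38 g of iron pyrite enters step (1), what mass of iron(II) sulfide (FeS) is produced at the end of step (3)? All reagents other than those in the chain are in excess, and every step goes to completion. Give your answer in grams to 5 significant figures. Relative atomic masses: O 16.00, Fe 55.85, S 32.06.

M(FeS2) = 55.85 + 2(32.06) = 119.97 g/mol.
M(FeS) = 55.85 + 32.06 = 87.91 g/mol.
n(FeS2) = 404.38 / 119.97 = 3.37068 mol.
Reaction (1): FeS2→Fe2O3 ratio 4:2 ⇒ n(Fe2O3) = 1.68534 mol.
Reaction (2): Fe2O3→Fe ratio 1:2 ⇒ n(Fe) = 3.37068 mol.
Reaction (3): Fe→FeS ratio 1:1 ⇒ n(FeS) = 3.37068 mol.
Mass of FeS = 3.37068 × 87.91 = 296.316 g.

296.32 g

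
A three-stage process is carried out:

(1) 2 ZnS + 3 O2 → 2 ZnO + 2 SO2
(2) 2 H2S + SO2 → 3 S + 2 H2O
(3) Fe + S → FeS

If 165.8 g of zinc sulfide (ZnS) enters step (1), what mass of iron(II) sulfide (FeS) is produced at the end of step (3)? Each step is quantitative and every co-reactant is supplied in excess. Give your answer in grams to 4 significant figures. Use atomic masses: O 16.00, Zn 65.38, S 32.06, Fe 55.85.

448.8 g

M(ZnS) = 65.38 + 32.06 = 97.44 g/mol.
M(FeS) = 55.85 + 32.06 = 87.91 g/mol.
n(ZnS) = 165.8 / 97.44 = 1.7016 mol.
Reaction (1): ZnS→SO2 ratio 2:2 ⇒ n(SO2) = 1.7016 mol.
Reaction (2): SO2→S ratio 1:3 ⇒ n(S) = 5.1047 mol.
Reaction (3): S→FeS ratio 1:1 ⇒ n(FeS) = 5.1047 mol.
Mass of FeS = 5.1047 × 87.91 = 448.75 g.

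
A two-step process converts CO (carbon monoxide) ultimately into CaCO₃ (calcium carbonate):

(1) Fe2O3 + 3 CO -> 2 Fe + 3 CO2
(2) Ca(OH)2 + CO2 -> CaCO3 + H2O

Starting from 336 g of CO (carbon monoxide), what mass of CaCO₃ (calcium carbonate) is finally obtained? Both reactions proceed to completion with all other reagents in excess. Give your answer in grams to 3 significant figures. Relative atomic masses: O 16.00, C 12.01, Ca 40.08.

1200 g

M(CO) = 12.01 + 16.00 = 28.01 g/mol.
M(CaCO3) = 40.08 + 12.01 + 3(16.00) = 100.09 g/mol.
n(CO) = 336.0 / 28.01 = 12.00 mol.
Step 1 gives a 3:3 ratio of CO to CO2, so n(CO2) = 12.00 mol.
In step 2 the CO2:CaCO3 ratio is 1:1, so n(CaCO3) = 12.00 mol.
Mass of CaCO3 = 12.00 × 100.09 = 1201 g.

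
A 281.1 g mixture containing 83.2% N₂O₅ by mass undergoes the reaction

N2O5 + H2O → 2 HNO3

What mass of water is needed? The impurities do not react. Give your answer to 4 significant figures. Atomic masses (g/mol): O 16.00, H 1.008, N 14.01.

39.01 g

Mass of pure N2O5 = 281.1 g × 0.832 = 233.88 g.
M(N2O5) = 2(14.01) + 5(16.00) = 108.02 g/mol.
M(H2O) = 2(1.008) + 16.00 = 18.016 g/mol.
n(N2O5) = 233.88 g / 108.02 g/mol = 2.1651 mol.
From the equation the N2O5:H2O mole ratio is 1:1, so n(H2O) = 2.1651 × 1/1 = 2.1651 mol.
Mass of H2O = 2.1651 mol × 18.016 g/mol = 39.007 g.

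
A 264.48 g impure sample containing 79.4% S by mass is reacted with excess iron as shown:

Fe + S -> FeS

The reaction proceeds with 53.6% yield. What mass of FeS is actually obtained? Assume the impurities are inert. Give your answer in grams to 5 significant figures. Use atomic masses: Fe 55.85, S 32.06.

308.64 g

Pure S available = 264.48 g × 0.794 = 209.997 g.
M(S) = 32.06 g/mol.
M(FeS) = 55.85 + 32.06 = 87.91 g/mol.
n(S) = 209.997 g / 32.06 g/mol = 6.55013 mol.
From the equation the S:FeS mole ratio is 1:1, so n(FeS) = 6.55013 × 1/1 = 6.55013 mol.
Mass of FeS = 6.55013 mol × 87.91 g/mol = 575.822 g.
Actual mass collected = 575.822 g × 0.536 = 308.640 g.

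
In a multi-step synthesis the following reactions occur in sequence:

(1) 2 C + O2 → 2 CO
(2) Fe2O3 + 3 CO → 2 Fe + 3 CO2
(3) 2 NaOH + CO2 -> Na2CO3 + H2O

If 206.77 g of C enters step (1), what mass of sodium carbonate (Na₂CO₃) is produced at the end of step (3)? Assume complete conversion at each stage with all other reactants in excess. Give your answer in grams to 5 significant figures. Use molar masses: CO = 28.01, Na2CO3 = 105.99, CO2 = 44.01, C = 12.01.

1824.8 g

n(C) = 206.77 / 12.01 = 17.2165 mol.
Reaction (1): C→CO ratio 2:2 ⇒ n(CO) = 17.2165 mol.
Reaction (2): CO→CO2 ratio 3:3 ⇒ n(CO2) = 17.2165 mol.
Reaction (3): CO2→Na2CO3 ratio 1:1 ⇒ n(Na2CO3) = 17.2165 mol.
Mass of Na2CO3 = 17.2165 × 105.99 = 1824.78 g.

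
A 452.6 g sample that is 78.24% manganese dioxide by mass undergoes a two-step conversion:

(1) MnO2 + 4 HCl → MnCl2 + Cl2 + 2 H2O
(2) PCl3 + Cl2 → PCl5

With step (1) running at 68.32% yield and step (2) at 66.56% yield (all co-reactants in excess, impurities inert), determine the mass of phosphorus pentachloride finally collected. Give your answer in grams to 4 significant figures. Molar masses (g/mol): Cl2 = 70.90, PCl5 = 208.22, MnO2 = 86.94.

Pure MnO2 = 452.6 × 0.7824 = 354.11 g.
n(MnO2) = 354.11 / 86.94 = 4.0731 mol.
Step 1 (MnO2:Cl2 = 1:1): theoretical n(Cl2) = 4.0731 mol; at 68.32% yield, n(Cl2) = 2.7827 mol.
Step 2 (Cl2:PCl5 = 1:1): theoretical n(PCl5) = 2.7827 mol, so theoretical mass = 2.7827 × 208.22 = 579.42 g.
At 66.56% yield, actual mass of PCl5 = 579.42 × 0.6656 = 385.66 g.

385.7 g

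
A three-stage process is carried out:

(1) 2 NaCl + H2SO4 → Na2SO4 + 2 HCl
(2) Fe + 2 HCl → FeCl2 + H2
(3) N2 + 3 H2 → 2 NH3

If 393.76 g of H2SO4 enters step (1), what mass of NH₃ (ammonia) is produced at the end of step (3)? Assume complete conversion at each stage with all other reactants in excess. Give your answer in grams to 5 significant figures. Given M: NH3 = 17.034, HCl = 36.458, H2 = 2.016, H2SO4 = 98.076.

n(H2SO4) = 393.76 / 98.076 = 4.01485 mol.
Reaction (1): H2SO4→HCl ratio 1:2 ⇒ n(HCl) = 8.02969 mol.
Reaction (2): HCl→H2 ratio 2:1 ⇒ n(H2) = 4.01485 mol.
Reaction (3): H2→NH3 ratio 3:2 ⇒ n(NH3) = 2.67656 mol.
Mass of NH3 = 2.67656 × 17.034 = 45.5926 g.

45.593 g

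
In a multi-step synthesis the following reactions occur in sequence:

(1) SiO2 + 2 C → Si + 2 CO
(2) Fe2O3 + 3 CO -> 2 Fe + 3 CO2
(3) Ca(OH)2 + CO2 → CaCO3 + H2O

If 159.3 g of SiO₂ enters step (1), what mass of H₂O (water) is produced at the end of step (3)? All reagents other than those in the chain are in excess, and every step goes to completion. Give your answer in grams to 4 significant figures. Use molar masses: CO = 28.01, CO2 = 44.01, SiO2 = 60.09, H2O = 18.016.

n(SiO2) = 159.3 / 60.09 = 2.6510 mol.
Reaction (1): SiO2→CO ratio 1:2 ⇒ n(CO) = 5.3020 mol.
Reaction (2): CO→CO2 ratio 3:3 ⇒ n(CO2) = 5.3020 mol.
Reaction (3): CO2→H2O ratio 1:1 ⇒ n(H2O) = 5.3020 mol.
Mass of H2O = 5.3020 × 18.016 = 95.522 g.

95.52 g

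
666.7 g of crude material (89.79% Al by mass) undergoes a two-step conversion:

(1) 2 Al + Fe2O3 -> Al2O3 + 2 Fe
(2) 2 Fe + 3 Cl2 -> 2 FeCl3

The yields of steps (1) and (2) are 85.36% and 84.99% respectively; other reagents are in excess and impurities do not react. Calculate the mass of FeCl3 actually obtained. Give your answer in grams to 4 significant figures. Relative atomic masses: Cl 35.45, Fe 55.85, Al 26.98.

Pure Al = 666.7 × 0.8979 = 598.63 g.
M(Al) = 26.98 g/mol.
M(FeCl3) = 55.85 + 3(35.45) = 162.20 g/mol.
n(Al) = 598.63 / 26.98 = 22.188 mol.
Step 1 (Al:Fe = 2:2): theoretical n(Fe) = 22.188 mol; at 85.36% yield, n(Fe) = 18.940 mol.
Step 2 (Fe:FeCl3 = 2:2): theoretical n(FeCl3) = 18.940 mol, so theoretical mass = 18.940 × 162.20 = 3072.0 g.
At 84.99% yield, actual mass of FeCl3 = 3072.0 × 0.8499 = 2610.9 g.

2611 g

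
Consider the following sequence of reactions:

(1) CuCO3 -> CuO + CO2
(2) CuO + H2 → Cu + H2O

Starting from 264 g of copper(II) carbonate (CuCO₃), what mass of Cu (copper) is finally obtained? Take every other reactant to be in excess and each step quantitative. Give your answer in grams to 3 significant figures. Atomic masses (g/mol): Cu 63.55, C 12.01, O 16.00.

M(CuCO3) = 63.55 + 12.01 + 3(16.00) = 123.56 g/mol.
M(Cu) = 63.55 g/mol.
n(CuCO3) = 264.0 / 123.56 = 2.137 mol.
Step 1 gives a 1:1 ratio of CuCO3 to CuO, so n(CuO) = 2.137 mol.
In step 2 the CuO:Cu ratio is 1:1, so n(Cu) = 2.137 mol.
Mass of Cu = 2.137 × 63.55 = 135.8 g.

136 g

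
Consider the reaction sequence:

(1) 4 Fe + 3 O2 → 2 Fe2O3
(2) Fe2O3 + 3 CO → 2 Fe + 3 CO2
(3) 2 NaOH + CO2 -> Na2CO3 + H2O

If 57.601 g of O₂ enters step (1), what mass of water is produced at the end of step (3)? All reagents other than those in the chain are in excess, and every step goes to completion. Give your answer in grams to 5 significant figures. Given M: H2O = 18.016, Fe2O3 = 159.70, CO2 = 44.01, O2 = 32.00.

n(O2) = 57.601 / 32.00 = 1.80003 mol.
Reaction (1): O2→Fe2O3 ratio 3:2 ⇒ n(Fe2O3) = 1.20002 mol.
Reaction (2): Fe2O3→CO2 ratio 1:3 ⇒ n(CO2) = 3.60006 mol.
Reaction (3): CO2→H2O ratio 1:1 ⇒ n(H2O) = 3.60006 mol.
Mass of H2O = 3.60006 × 18.016 = 64.8587 g.

64.859 g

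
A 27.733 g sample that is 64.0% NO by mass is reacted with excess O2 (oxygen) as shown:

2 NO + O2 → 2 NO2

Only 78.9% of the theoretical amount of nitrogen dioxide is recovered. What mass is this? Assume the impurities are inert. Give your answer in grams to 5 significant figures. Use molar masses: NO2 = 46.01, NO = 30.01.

21.470 g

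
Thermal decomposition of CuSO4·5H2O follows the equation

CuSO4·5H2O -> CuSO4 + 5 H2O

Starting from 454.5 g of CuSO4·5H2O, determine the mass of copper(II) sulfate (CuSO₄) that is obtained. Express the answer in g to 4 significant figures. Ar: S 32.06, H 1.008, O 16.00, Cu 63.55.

290.5 g

M(CuSO4·5H2O) = 63.55 + 32.06 + 9(16.00) + 10(1.008) = 249.69 g/mol.
M(CuSO4) = 63.55 + 32.06 + 4(16.00) = 159.61 g/mol.
n(CuSO4·5H2O) = 454.50 g / 249.69 g/mol = 1.8203 mol.
From the equation the CuSO4·5H2O:CuSO4 mole ratio is 1:1, so n(CuSO4) = 1.8203 × 1/1 = 1.8203 mol.
Mass of CuSO4 = 1.8203 mol × 159.61 g/mol = 290.53 g.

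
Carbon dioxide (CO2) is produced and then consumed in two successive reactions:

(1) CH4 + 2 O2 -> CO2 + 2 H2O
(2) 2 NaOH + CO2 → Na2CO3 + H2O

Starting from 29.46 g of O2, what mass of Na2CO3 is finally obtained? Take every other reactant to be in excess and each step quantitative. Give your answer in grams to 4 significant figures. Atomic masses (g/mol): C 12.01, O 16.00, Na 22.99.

M(O2) = 2(16.00) = 32.00 g/mol.
M(Na2CO3) = 2(22.99) + 12.01 + 3(16.00) = 105.99 g/mol.
n(O2) = 29.460 / 32.00 = 0.92063 mol.
Step 1 gives a 2:1 ratio of O2 to CO2, so n(CO2) = 0.46031 mol.
In step 2 the CO2:Na2CO3 ratio is 1:1, so n(Na2CO3) = 0.46031 mol.
Mass of Na2CO3 = 0.46031 × 105.99 = 48.789 g.

48.79 g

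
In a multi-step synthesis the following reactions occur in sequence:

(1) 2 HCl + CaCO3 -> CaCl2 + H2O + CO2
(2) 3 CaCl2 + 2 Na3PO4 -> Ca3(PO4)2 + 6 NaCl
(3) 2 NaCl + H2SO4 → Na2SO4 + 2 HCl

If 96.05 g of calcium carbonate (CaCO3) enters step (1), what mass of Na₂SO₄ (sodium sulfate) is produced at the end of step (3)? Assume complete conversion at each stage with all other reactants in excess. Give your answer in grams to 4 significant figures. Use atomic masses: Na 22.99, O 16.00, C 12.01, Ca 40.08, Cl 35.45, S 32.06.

M(CaCO3) = 40.08 + 12.01 + 3(16.00) = 100.09 g/mol.
M(Na2SO4) = 2(22.99) + 32.06 + 4(16.00) = 142.04 g/mol.
n(CaCO3) = 96.05 / 100.09 = 0.95964 mol.
Reaction (1): CaCO3→CaCl2 ratio 1:1 ⇒ n(CaCl2) = 0.95964 mol.
Reaction (2): CaCl2→NaCl ratio 3:6 ⇒ n(NaCl) = 1.9193 mol.
Reaction (3): NaCl→Na2SO4 ratio 2:1 ⇒ n(Na2SO4) = 0.95964 mol.
Mass of Na2SO4 = 0.95964 × 142.04 = 136.31 g.

136.3 g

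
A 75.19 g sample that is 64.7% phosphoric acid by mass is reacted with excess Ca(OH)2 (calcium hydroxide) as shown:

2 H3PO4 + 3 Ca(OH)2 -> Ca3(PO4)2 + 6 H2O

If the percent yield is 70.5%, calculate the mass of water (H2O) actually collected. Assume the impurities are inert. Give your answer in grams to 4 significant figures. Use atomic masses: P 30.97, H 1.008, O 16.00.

18.92 g

Pure H3PO4 available = 75.19 g × 0.647 = 48.648 g.
M(H3PO4) = 3(1.008) + 30.97 + 4(16.00) = 97.994 g/mol.
M(H2O) = 2(1.008) + 16.00 = 18.016 g/mol.
n(H3PO4) = 48.648 g / 97.994 g/mol = 0.49644 mol.
From the equation the H3PO4:H2O mole ratio is 2:6, so n(H2O) = 0.49644 × 6/2 = 1.4893 mol.
Mass of H2O = 1.4893 mol × 18.016 g/mol = 26.831 g.
Actual mass collected = 26.831 g × 0.705 = 18.916 g.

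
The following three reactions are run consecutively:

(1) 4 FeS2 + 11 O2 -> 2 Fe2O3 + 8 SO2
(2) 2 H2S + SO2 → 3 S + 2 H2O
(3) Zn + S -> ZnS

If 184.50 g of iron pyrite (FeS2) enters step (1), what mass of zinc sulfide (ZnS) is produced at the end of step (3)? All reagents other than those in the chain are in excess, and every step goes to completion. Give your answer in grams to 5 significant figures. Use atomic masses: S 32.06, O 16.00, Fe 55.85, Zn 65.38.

M(FeS2) = 55.85 + 2(32.06) = 119.97 g/mol.
M(ZnS) = 65.38 + 32.06 = 97.44 g/mol.
n(FeS2) = 184.50 / 119.97 = 1.53788 mol.
Reaction (1): FeS2→SO2 ratio 4:8 ⇒ n(SO2) = 3.07577 mol.
Reaction (2): SO2→S ratio 1:3 ⇒ n(S) = 9.22731 mol.
Reaction (3): S→ZnS ratio 1:1 ⇒ n(ZnS) = 9.22731 mol.
Mass of ZnS = 9.22731 × 97.44 = 899.109 g.

899.11 g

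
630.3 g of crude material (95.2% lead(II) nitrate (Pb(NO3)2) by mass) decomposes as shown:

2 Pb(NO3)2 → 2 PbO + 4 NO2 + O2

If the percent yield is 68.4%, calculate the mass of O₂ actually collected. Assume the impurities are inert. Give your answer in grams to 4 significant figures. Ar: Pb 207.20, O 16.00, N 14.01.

Pure Pb(NO3)2 available = 630.3 g × 0.952 = 600.05 g.
M(Pb(NO3)2) = 207.20 + 2(14.01) + 6(16.00) = 331.22 g/mol.
M(O2) = 2(16.00) = 32.00 g/mol.
n(Pb(NO3)2) = 600.05 g / 331.22 g/mol = 1.8116 mol.
From the equation the Pb(NO3)2:O2 mole ratio is 2:1, so n(O2) = 1.8116 × 1/2 = 0.90581 mol.
Mass of O2 = 0.90581 mol × 32.00 g/mol = 28.986 g.
Actual mass collected = 28.986 g × 0.684 = 19.826 g.

19.83 g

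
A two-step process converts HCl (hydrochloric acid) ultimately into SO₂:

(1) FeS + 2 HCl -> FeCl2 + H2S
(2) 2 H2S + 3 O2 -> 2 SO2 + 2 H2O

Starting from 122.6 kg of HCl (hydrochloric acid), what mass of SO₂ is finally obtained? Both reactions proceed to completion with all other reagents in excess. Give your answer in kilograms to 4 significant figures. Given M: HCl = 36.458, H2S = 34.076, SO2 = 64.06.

122.6 kg = 122600 g.
n(HCl) = 122600 / 36.458 = 3362.8 mol.
Step 1 gives a 2:1 ratio of HCl to H2S, so n(H2S) = 1681.4 mol.
In step 2 the H2S:SO2 ratio is 2:2, so n(SO2) = 1681.4 mol.
Mass of SO2 = 1681.4 × 64.06 = 107710 g = 107.7 kg.

107.7 kg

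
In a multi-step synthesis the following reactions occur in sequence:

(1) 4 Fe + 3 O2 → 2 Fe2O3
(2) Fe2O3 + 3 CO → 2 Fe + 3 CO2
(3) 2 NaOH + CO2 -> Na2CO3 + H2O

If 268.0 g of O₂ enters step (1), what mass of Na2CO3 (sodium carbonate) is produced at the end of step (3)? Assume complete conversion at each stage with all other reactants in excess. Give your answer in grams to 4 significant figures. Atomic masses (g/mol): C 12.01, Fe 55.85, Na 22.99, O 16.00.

1775 g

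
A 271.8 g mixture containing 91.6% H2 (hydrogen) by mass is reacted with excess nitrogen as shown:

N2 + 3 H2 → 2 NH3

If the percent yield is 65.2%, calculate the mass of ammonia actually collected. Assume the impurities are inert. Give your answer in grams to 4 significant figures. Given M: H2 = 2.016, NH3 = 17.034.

914.4 g

Pure H2 available = 271.8 g × 0.916 = 248.97 g.
n(H2) = 248.97 g / 2.016 g/mol = 123.50 mol.
From the equation the H2:NH3 mole ratio is 3:2, so n(NH3) = 123.50 × 2/3 = 82.331 mol.
Mass of NH3 = 82.331 mol × 17.034 g/mol = 1402.4 g.
Actual mass collected = 1402.4 g × 0.652 = 914.38 g.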